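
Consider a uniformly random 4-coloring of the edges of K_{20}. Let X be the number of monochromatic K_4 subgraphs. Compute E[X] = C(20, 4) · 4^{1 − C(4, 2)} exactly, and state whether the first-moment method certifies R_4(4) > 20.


E[X] = C(20, 4) · 4^{1 − 6} = 4845 · 4^{−5} = 4845/1024.
As a reduced fraction: E[X] = 4845/1024 ≈ 4.731445.
Is E[X] < 1? NO.
Since E[X] ≥ 1, the first-moment bound is inconclusive at n = 20; it does NOT by itself certify R_4(4) > 20.

E[X] = 4845/1024 ≈ 4.731445; E[X] ≥ 1; first-moment method inconclusive here.


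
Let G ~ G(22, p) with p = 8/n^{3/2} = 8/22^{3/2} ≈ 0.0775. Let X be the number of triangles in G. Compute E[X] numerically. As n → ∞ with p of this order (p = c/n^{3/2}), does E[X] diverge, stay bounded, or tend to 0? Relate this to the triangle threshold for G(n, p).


Number of potential triangles: C(22, 3) = 1540.
Each occurs with probability p³ ≈ (0.0775)³ ≈ 4.65981e-04.
By linearity: E[X] = C(22, 3)·p³ ≈ 1540 · 4.65981e-04 ≈ 0.718.
Since α = 3/2 > 1, p = c/n^{3/2} = o(1/n) is below the triangle threshold p ~ 1/n. Asymptotically E[X] ~ (c³/6)·n^{3(1−α)} = (8³/6)·n^{-1.5} → 0, so by Markov's inequality G has no triangles w.h.p.

E[X] ≈ 0.718; in regime p = Θ(1/n^{3/2}) E[X] tends to 0 (below the triangle threshold p ~ 1/n).


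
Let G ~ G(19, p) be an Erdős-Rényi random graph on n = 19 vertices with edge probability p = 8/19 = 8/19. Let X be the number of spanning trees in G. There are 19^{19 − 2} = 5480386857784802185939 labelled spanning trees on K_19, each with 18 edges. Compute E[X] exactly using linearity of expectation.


K_19 has 19^{19 − 2} = 5480386857784802185939 labelled spanning trees.
For each such spanning tree H, let X_H = 1 if all 18 edges of H are present in G. Then P[X_H = 1] = p^{18} = (8/19)^{18} = 18014398509481984/104127350297911241532841.
By linearity of expectation: E[X] = Σ_H E[X_H] = 5480386857784802185939 · p^{18} = 5480386857784802185939 · 18014398509481984/104127350297911241532841 = 18014398509481984/19.
Numerically: E[X] ≈ 9.48e+14.

E[X] = 5480386857784802185939 · (8/19)^{18} = 18014398509481984/19 ≈ 9.48e+14.


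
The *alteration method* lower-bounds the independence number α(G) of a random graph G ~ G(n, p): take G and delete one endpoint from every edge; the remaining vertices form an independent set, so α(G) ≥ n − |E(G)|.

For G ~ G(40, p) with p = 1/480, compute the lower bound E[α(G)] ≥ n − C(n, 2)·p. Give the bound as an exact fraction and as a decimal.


E[|E(G)|] = C(40, 2)·p = 780 · (1/480) = 13/8.
E[α(G)] ≥ n − E[|E(G)|] = 40 − 13/8 = 307/8.
Numerically: ≈ 38.3750.
(This is only a lower bound; the true E[α(G)] may be larger.)

E[α(G)] ≥ 307/8 ≈ 38.3750.


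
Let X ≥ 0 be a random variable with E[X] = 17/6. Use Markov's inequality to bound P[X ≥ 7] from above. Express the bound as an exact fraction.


μ = E[X] = 17/6, a = 7.
Markov: P[X ≥ 7] ≤ μ/a = (17/6)/7 = 17/42.
Numerically: ≈ 0.4048.
(Since a = 7 > μ = 2.8333, the bound 17/42 is < 1 and informative.)

P[X ≥ 7] ≤ 17/42 ≈ 0.4048.


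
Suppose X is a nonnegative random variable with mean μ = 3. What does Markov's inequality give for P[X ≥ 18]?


μ = E[X] = 3, a = 18.
Markov: P[X ≥ 18] ≤ μ/a = (3)/18 = 1/6.
Numerically: ≈ 0.16667.
(Since a = 18 > μ = 3.00000, the bound 1/6 is < 1 and informative.)

P[X ≥ 18] ≤ 1/6 ≈ 0.16667.


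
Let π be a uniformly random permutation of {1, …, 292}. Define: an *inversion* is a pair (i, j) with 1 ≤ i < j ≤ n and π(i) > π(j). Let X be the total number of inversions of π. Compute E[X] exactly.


Write X = Σ X_I over the C(292, 2) = 42486 pairs i < j, with X_I the indicator of one inversion.
There are 42486 indicators.
For each fixed pair i < j, the values π(i) and π(j) are two distinct elements of {1, …, 292} in uniformly random order; by symmetry P[π(i) > π(j)] = 1/2.
By linearity: E[X] = 42486 · (1/2) = C(292, 2) · (1/2) = 42486/2 = 21243 ≈ 21243.000.

E[X] = 21243 = 21243.000.


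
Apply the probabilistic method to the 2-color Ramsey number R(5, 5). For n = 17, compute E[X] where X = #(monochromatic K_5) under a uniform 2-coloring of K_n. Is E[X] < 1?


E[X] = C(17, 5) · 2^{1 − 10} = 6188 · 2^{−9} = 6188/512.
As a reduced fraction: E[X] = 1547/128 ≈ 12.0859.
Is E[X] < 1? NO.
Since E[X] ≥ 1, the first-moment bound is inconclusive at n = 17; it does NOT by itself certify R(5, 5) > 17.

E[X] = 1547/128 ≈ 12.0859; E[X] ≥ 1; first-moment method inconclusive here.


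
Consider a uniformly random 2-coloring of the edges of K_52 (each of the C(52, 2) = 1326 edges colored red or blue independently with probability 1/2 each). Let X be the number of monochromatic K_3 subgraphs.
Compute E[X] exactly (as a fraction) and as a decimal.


Let X = Σ_S X_S over the C(52, 3) = 22100 subsets S of size 3, where X_S = 1 if the K_3 on S is monochromatic.
For a fixed S, the K_3 on S has C(3, 2) = 3 edges. P[all 3 edges red] = (1/2)^3, and likewise for blue, so P[monochromatic] = 2·(1/2)^3 = 2^{1 − 3} = 1/4.
By linearity of expectation: E[X] = C(52, 3) · 2^{1 − 3} = 22100 · 1/4 = 5525.
Numerically: E[X] ≈ 5525.0000.

E[X] = C(52,3)·2^(1−C(3,2)) = 5525 ≈ 5525.0000.


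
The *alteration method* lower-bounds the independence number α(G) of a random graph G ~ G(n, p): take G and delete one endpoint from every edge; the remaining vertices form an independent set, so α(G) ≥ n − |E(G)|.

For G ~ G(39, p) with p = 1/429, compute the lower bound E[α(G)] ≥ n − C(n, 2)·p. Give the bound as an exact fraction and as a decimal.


E[|E(G)|] = C(39, 2)·p = 741 · (1/429) = 19/11.
E[α(G)] ≥ n − E[|E(G)|] = 39 − 19/11 = 410/11.
Numerically: ≈ 37.27273.
(This is only a lower bound; the true E[α(G)] may be larger.)

E[α(G)] ≥ 410/11 ≈ 37.27273.


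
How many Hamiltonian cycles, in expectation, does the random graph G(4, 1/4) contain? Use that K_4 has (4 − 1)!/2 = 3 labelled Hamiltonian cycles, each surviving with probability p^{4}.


K_4 has (4 − 1)!/2 = 3 labelled Hamiltonian cycles.
For each such Hamiltonian cycle H, let X_H = 1 if all 4 edges of H are present in G. Then P[X_H = 1] = p^{4} = (1/4)^{4} = 1/256.
By linearity: E[X] = Σ_H E[X_H] = 3 · p^{4} = 3 · 1/256 = 3/256.
Numerically: E[X] ≈ 0.01172.

E[X] = 3 · (1/4)^{4} = 3/256 ≈ 0.01172.


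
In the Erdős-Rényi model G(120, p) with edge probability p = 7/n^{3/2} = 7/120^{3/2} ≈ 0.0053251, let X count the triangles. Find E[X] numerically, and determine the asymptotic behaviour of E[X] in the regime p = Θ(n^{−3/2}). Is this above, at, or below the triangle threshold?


Number of potential triangles: C(120, 3) = 280840.
Each occurs with probability p³ ≈ (0.0053251)³ ≈ 1.5100054e-07.
By linearity: E[X] = C(120, 3)·p³ ≈ 280840 · 1.5100054e-07 ≈ 0.04241.
Since α = 3/2 > 1, p = c/n^{3/2} = o(1/n) is below the triangle threshold p ~ 1/n. Asymptotically E[X] ~ (c³/6)·n^{3(1−α)} = (7³/6)·n^{-1.5} → 0, so by Markov's inequality G has no triangles w.h.p.

E[X] ≈ 0.04241; in regime p = Θ(1/n^{3/2}) E[X] tends to 0 (below the triangle threshold p ~ 1/n).


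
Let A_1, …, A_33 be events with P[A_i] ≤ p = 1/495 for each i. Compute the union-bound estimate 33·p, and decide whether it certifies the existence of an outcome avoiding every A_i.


Union bound: P[∪_{i=1}^{33} A_i] ≤ Σ_i P[A_i] ≤ 33·p = 33·(1/495) = 1/15.
Numerically: 1/15 ≈ 0.067.
Is 1/15 < 1? YES.
Since P[∪ A_i] ≤ 1/15 < 1, the complement has P[∩ A_i^c] ≥ 1 − 1/15 = 14/15 > 0, so some outcome avoids every A_i.

33·p = 1/15 ≈ 0.067; existence CERTIFIED by the union bound.


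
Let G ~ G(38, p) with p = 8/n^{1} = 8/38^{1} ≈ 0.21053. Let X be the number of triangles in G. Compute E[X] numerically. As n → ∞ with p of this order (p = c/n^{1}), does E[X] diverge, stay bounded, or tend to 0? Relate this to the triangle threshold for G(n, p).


Number of potential triangles: C(38, 3) = 8436.
Each occurs with probability p³ ≈ (0.21053)³ ≈ 9.3308062e-03.
By linearity: E[X] = C(38, 3)·p³ ≈ 8436 · 9.3308062e-03 ≈ 78.71468.
Here α = 1, so p = 8/n is exactly at the triangle threshold p ~ 1/n. Asymptotically E[X] → c³/6 = 8³/6 = 256/3 ≈ 85.33333, a bounded constant. In this regime the triangle count is asymptotically Poisson(c³/6).

E[X] ≈ 78.71468; in regime p = Θ(1/n^{1}) E[X] stays bounded (at the triangle threshold p ~ 1/n).


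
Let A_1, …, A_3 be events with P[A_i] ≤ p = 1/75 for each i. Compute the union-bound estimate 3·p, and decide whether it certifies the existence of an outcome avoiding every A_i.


Union bound: P[∪_{i=1}^{3} A_i] ≤ Σ_i P[A_i] ≤ 3·p = 3·(1/75) = 1/25.
Numerically: 1/25 ≈ 0.0400.
Is 1/25 < 1? YES.
Since P[∪ A_i] ≤ 1/25 < 1, the complement has P[∩ A_i^c] ≥ 1 − 1/25 = 24/25 > 0, so some outcome avoids every A_i.

3·p = 1/25 ≈ 0.0400; existence CERTIFIED by the union bound.


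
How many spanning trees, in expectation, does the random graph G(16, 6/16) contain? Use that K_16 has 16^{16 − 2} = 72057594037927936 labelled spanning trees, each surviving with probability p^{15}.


K_16 has 16^{16 − 2} = 72057594037927936 labelled spanning trees.
For each such spanning tree H, let X_H = 1 if all 15 edges of H are present in G. Then P[X_H = 1] = p^{15} = (3/8)^{15} = 14348907/35184372088832.
By linearity: E[X] = Σ_H E[X_H] = 72057594037927936 · p^{15} = 72057594037927936 · 14348907/35184372088832 = 29386561536.
Numerically: E[X] ≈ 2.9387e+10.

E[X] = 72057594037927936 · (3/8)^{15} = 29386561536 ≈ 2.9387e+10.


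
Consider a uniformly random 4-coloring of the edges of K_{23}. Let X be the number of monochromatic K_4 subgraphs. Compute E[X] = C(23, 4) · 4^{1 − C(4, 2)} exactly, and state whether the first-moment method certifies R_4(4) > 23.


E[X] = C(23, 4) · 4^{1 − 6} = 8855 · 4^{−5} = 8855/1024.
As a reduced fraction: E[X] = 8855/1024 ≈ 8.64746.
Is E[X] < 1? NO.
Since E[X] ≥ 1, the first-moment bound is inconclusive at n = 23; it does NOT by itself certify R_4(4) > 23.

E[X] = 8855/1024 ≈ 8.64746; E[X] ≥ 1; first-moment method inconclusive here.


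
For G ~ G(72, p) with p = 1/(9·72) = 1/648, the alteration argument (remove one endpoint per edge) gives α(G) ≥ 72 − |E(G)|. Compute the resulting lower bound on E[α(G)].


E[|E(G)|] = C(72, 2)·p = 2556 · (1/648) = 71/18.
E[α(G)] ≥ n − E[|E(G)|] = 72 − 71/18 = 1225/18.
Numerically: ≈ 68.0556.
(This is only a lower bound; the true E[α(G)] may be larger.)

E[α(G)] ≥ 1225/18 ≈ 68.0556.


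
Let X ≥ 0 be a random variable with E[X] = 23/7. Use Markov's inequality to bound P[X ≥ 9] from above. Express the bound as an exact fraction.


μ = E[X] = 23/7, a = 9.
Markov: P[X ≥ 9] ≤ μ/a = (23/7)/9 = 23/63.
Numerically: ≈ 0.36508.
(Since a = 9 > μ = 3.28571, the bound 23/63 is < 1 and informative.)

P[X ≥ 9] ≤ 23/63 ≈ 0.36508.


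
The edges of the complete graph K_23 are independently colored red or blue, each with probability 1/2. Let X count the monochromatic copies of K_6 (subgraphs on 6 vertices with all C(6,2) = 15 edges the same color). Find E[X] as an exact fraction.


Let X = Σ_S X_S over the C(23, 6) = 100947 subsets S of size 6, where X_S = 1 if the K_6 on S is monochromatic.
For a fixed S, the K_6 on S has C(6, 2) = 15 edges. P[all 15 edges red] = (1/2)^15, and likewise for blue, so P[monochromatic] = 2·(1/2)^15 = 2^{1 − 15} = 1/16384.
Summing: E[X] = C(23, 6) · 2^{1 − 15} = 100947 · 1/16384 = 100947/16384.
Numerically: E[X] ≈ 6.1613.

E[X] = C(23,6)·2^(1−C(6,2)) = 100947/16384 ≈ 6.1613.


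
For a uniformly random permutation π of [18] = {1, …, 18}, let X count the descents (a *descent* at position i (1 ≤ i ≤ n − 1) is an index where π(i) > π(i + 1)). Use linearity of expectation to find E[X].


Write X = Σ X_I over i = 1, …, 17, with X_I the indicator of one descent.
There are 17 indicators.
For each fixed i, the pair (π(i), π(i+1)) is a uniformly random ordered pair of distinct values from {1, …, 18}; by symmetry P[π(i) > π(i+1)] = 1/2.
By linearity: E[X] = 17 · (1/2) = (18 − 1) · (1/2) = 17/2 ≈ 8.500000.

E[X] = 17/2 = 8.500000.


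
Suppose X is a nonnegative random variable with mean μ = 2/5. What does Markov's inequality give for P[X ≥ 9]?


μ = E[X] = 2/5, a = 9.
Markov: P[X ≥ 9] ≤ μ/a = (2/5)/9 = 2/45.
Numerically: ≈ 0.04444.
(Since a = 9 > μ = 0.40000, the bound 2/45 is < 1 and informative.)

P[X ≥ 9] ≤ 2/45 ≈ 0.04444.


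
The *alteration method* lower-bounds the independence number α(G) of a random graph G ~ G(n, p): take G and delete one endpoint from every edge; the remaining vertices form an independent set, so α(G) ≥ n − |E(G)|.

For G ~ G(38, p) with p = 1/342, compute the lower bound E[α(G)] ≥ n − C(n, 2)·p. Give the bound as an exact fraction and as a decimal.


E[|E(G)|] = C(38, 2)·p = 703 · (1/342) = 37/18.
E[α(G)] ≥ n − E[|E(G)|] = 38 − 37/18 = 647/18.
Numerically: ≈ 35.94444.
(This is only a lower bound; the true E[α(G)] may be larger.)

E[α(G)] ≥ 647/18 ≈ 35.94444.


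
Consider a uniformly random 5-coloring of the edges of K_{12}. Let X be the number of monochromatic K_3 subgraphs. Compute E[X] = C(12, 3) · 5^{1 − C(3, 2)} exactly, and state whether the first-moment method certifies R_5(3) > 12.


E[X] = C(12, 3) · 5^{1 − 3} = 220 · 5^{−2} = 220/25.
As a reduced fraction: E[X] = 44/5 ≈ 8.800.
Is E[X] < 1? NO.
Since E[X] ≥ 1, the first-moment bound is inconclusive at n = 12; it does NOT by itself certify R_5(3) > 12.

E[X] = 44/5 ≈ 8.800; E[X] ≥ 1; first-moment method inconclusive here.


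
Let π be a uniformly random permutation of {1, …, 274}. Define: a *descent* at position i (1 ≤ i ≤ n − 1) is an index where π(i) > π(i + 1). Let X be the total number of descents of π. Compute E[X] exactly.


Write X = Σ X_I over i = 1, …, 273, with X_I the indicator of one descent.
There are 273 indicators.
For each fixed i, the pair (π(i), π(i+1)) is a uniformly random ordered pair of distinct values from {1, …, 274}; by symmetry P[π(i) > π(i+1)] = 1/2.
By linearity: E[X] = 273 · (1/2) = (274 − 1) · (1/2) = 273/2 ≈ 136.500.

E[X] = 273/2 = 136.500.


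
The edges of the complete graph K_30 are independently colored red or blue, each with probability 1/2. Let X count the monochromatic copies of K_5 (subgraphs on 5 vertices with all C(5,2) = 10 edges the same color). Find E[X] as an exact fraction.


Let X = Σ_S X_S over the C(30, 5) = 142506 subsets S of size 5, where X_S = 1 if the K_5 on S is monochromatic.
For a fixed S, the K_5 on S has C(5, 2) = 10 edges. P[all 10 edges red] = (1/2)^10, and likewise for blue, so P[monochromatic] = 2·(1/2)^10 = 2^{1 − 10} = 1/512.
By linearity: E[X] = C(30, 5) · 2^{1 − 10} = 142506 · 1/512 = 71253/256.
Numerically: E[X] ≈ 278.3320.

E[X] = C(30,5)·2^(1−C(5,2)) = 71253/256 ≈ 278.3320.


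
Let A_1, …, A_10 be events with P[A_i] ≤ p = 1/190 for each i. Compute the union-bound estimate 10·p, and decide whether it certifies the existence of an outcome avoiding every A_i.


Union bound: P[∪_{i=1}^{10} A_i] ≤ Σ_i P[A_i] ≤ 10·p = 10·(1/190) = 1/19.
Numerically: 1/19 ≈ 0.0526.
Is 1/19 < 1? YES.
Since P[∪ A_i] ≤ 1/19 < 1, the complement has P[∩ A_i^c] ≥ 1 − 1/19 = 18/19 > 0, so some outcome avoids every A_i.

10·p = 1/19 ≈ 0.0526; existence CERTIFIED by the union bound.


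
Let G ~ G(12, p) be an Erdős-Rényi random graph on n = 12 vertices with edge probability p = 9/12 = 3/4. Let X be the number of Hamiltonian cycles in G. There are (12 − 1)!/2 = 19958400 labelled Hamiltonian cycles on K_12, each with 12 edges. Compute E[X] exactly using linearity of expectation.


K_12 has (12 − 1)!/2 = 19958400 labelled Hamiltonian cycles.
For each such Hamiltonian cycle H, let X_H = 1 if all 12 edges of H are present in G. Then P[X_H = 1] = p^{12} = (3/4)^{12} = 531441/16777216.
By linearity of expectation: E[X] = Σ_H E[X_H] = 19958400 · p^{12} = 19958400 · 531441/16777216 = 82864937925/131072.
Numerically: E[X] ≈ 632209.

E[X] = 19958400 · (3/4)^{12} = 82864937925/131072 ≈ 632209.


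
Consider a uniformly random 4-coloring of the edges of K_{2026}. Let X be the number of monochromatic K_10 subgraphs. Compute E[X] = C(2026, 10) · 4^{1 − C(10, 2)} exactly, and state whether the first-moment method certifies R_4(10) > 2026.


E[X] = C(2026, 10) · 4^{1 − 45} = 314029205130126398094885285 · 4^{−44} = 314029205130126398094885285/309485009821345068724781056.
As a reduced fraction: E[X] = 314029205130126398094885285/309485009821345068724781056 ≈ 1.015.
Is E[X] < 1? NO.
Since E[X] ≥ 1, the first-moment bound is inconclusive at n = 2026; it does NOT by itself certify R_4(10) > 2026.

E[X] = 314029205130126398094885285/309485009821345068724781056 ≈ 1.015; E[X] ≥ 1; first-moment method inconclusive here.


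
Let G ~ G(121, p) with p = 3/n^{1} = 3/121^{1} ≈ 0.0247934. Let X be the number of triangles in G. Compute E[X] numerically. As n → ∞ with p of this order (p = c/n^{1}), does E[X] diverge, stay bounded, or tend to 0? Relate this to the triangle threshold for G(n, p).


Number of potential triangles: C(121, 3) = 287980.
Each occurs with probability p³ ≈ (0.0247934)³ ≈ 1.52407961e-05.
By linearity: E[X] = C(121, 3)·p³ ≈ 287980 · 1.52407961e-05 ≈ 4.389044.
Here α = 1, so p = 3/n is exactly at the triangle threshold p ~ 1/n. Asymptotically E[X] → c³/6 = 3³/6 = 9/2 ≈ 4.500000, a bounded constant. In this regime the triangle count is asymptotically Poisson(c³/6).

E[X] ≈ 4.389044; in regime p = Θ(1/n^{1}) E[X] stays bounded (at the triangle threshold p ~ 1/n).


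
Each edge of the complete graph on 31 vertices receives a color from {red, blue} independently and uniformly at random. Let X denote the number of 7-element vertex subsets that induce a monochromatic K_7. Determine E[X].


Let X = Σ_S X_S over the C(31, 7) = 2629575 subsets S of size 7, where X_S = 1 if the K_7 on S is monochromatic.
For a fixed S, the K_7 on S has C(7, 2) = 21 edges. P[all 21 edges red] = (1/2)^21, and likewise for blue, so P[monochromatic] = 2·(1/2)^21 = 2^{1 − 21} = 1/1048576.
By linearity of expectation: E[X] = C(31, 7) · 2^{1 − 21} = 2629575 · 1/1048576 = 2629575/1048576.
Numerically: E[X] ≈ 2.507758.

E[X] = C(31,7)·2^(1−C(7,2)) = 2629575/1048576 ≈ 2.507758.


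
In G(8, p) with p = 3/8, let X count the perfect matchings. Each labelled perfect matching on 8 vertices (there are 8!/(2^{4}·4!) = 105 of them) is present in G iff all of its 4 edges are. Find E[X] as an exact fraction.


K_8 has 8!/(2^{4}·4!) = 105 labelled perfect matchings.
For each such perfect matching H, let X_H = 1 if all 4 edges of H are present in G. Then P[X_H = 1] = p^{4} = (3/8)^{4} = 81/4096.
Summing the indicators: E[X] = Σ_H E[X_H] = 105 · p^{4} = 105 · 81/4096 = 8505/4096.
Numerically: E[X] ≈ 2.076.

E[X] = 105 · (3/8)^{4} = 8505/4096 ≈ 2.076.


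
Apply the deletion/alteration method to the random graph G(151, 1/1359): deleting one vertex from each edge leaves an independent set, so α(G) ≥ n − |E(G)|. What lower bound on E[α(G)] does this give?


E[|E(G)|] = C(151, 2)·p = 11325 · (1/1359) = 25/3.
E[α(G)] ≥ n − E[|E(G)|] = 151 − 25/3 = 428/3.
Numerically: ≈ 142.667.
(This is only a lower bound; the true E[α(G)] may be larger.)

E[α(G)] ≥ 428/3 ≈ 142.667.


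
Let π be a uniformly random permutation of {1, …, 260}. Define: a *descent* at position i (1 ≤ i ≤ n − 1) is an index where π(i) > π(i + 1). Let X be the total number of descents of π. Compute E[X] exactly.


Write X = Σ X_I over i = 1, …, 259, with X_I the indicator of one descent.
There are 259 indicators.
For each fixed i, the pair (π(i), π(i+1)) is a uniformly random ordered pair of distinct values from {1, …, 260}; by symmetry P[π(i) > π(i+1)] = 1/2.
By linearity: E[X] = 259 · (1/2) = (260 − 1) · (1/2) = 259/2 ≈ 129.500000.

E[X] = 259/2 = 129.500000.


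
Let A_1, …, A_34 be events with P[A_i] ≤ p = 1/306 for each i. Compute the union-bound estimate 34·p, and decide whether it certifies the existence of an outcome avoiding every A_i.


Union bound: P[∪_{i=1}^{34} A_i] ≤ Σ_i P[A_i] ≤ 34·p = 34·(1/306) = 1/9.
Numerically: 1/9 ≈ 0.1111111.
Is 1/9 < 1? YES.
Since P[∪ A_i] ≤ 1/9 < 1, the complement has P[∩ A_i^c] ≥ 1 − 1/9 = 8/9 > 0, so some outcome avoids every A_i.

34·p = 1/9 ≈ 0.1111111; existence CERTIFIED by the union bound.


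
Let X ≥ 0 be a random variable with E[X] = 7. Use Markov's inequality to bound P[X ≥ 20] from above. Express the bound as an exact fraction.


μ = E[X] = 7, a = 20.
Markov: P[X ≥ 20] ≤ μ/a = (7)/20 = 7/20.
Numerically: ≈ 0.35000.
(Since a = 20 > μ = 7.00000, the bound 7/20 is < 1 and informative.)

P[X ≥ 20] ≤ 7/20 ≈ 0.35000.


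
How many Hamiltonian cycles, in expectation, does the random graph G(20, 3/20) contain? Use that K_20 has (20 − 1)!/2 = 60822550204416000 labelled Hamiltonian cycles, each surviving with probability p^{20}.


K_20 has (20 − 1)!/2 = 60822550204416000 labelled Hamiltonian cycles.
For each such Hamiltonian cycle H, let X_H = 1 if all 20 edges of H are present in G. Then P[X_H = 1] = p^{20} = (3/20)^{20} = 3486784401/104857600000000000000000000.
By linearity of expectation: E[X] = Σ_H E[X_H] = 60822550204416000 · p^{20} = 60822550204416000 · 3486784401/104857600000000000000000000 = 51776152168407487821/25600000000000000000.
Numerically: E[X] ≈ 2.02.

E[X] = 60822550204416000 · (3/20)^{20} = 51776152168407487821/25600000000000000000 ≈ 2.02.


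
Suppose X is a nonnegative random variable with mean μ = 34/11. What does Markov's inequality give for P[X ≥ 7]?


μ = E[X] = 34/11, a = 7.
Markov: P[X ≥ 7] ≤ μ/a = (34/11)/7 = 34/77.
Numerically: ≈ 0.44156.
(Since a = 7 > μ = 3.09091, the bound 34/77 is < 1 and informative.)

P[X ≥ 7] ≤ 34/77 ≈ 0.44156.


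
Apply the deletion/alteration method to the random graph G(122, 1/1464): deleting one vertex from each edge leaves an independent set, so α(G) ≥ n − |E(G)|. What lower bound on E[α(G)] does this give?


E[|E(G)|] = C(122, 2)·p = 7381 · (1/1464) = 121/24.
E[α(G)] ≥ n − E[|E(G)|] = 122 − 121/24 = 2807/24.
Numerically: ≈ 116.95833.
(This is only a lower bound; the true E[α(G)] may be larger.)

E[α(G)] ≥ 2807/24 ≈ 116.95833.


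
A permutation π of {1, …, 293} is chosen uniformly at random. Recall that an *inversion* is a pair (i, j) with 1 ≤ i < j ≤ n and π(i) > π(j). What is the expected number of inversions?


Write X = Σ X_I over the C(293, 2) = 42778 pairs i < j, with X_I the indicator of one inversion.
There are 42778 indicators.
For each fixed pair i < j, the values π(i) and π(j) are two distinct elements of {1, …, 293} in uniformly random order; by symmetry P[π(i) > π(j)] = 1/2.
By linearity: E[X] = 42778 · (1/2) = C(293, 2) · (1/2) = 42778/2 = 21389 ≈ 21389.00000.

E[X] = 21389 = 21389.00000.


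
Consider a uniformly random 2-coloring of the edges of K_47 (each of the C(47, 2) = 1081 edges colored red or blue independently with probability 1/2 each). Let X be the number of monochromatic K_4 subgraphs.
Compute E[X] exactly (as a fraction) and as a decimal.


Let X = Σ_S X_S over the C(47, 4) = 178365 subsets S of size 4, where X_S = 1 if the K_4 on S is monochromatic.
For a fixed S, the K_4 on S has C(4, 2) = 6 edges. P[all 6 edges red] = (1/2)^6, and likewise for blue, so P[monochromatic] = 2·(1/2)^6 = 2^{1 − 6} = 1/32.
By linearity of expectation: E[X] = C(47, 4) · 2^{1 − 6} = 178365 · 1/32 = 178365/32.
Numerically: E[X] ≈ 5573.90625.

E[X] = C(47,4)·2^(1−C(4,2)) = 178365/32 ≈ 5573.90625.


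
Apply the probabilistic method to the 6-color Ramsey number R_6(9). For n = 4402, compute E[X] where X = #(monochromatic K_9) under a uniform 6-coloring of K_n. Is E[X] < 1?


E[X] = C(4402, 9) · 6^{1 − 36} = 1696419745356657449393393700 · 6^{−35} = 1696419745356657449393393700/1719070799748422591028658176.
As a reduced fraction: E[X] = 141368312113054787449449475/143255899979035215919054848 ≈ 0.986824.
Is E[X] < 1? YES.
Since E[X] < 1, there exists a 6-coloring of K_{4402} with no monochromatic K_9; hence R_6(9) > 4402.

E[X] = 141368312113054787449449475/143255899979035215919054848 ≈ 0.986824; E[X] < 1, so R_6(9) > 4402.


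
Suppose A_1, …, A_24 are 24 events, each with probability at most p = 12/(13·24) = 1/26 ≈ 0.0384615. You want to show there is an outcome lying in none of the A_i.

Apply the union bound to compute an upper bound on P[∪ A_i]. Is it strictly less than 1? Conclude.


Union bound: P[∪_{i=1}^{24} A_i] ≤ Σ_i P[A_i] ≤ 24·p = 24·(1/26) = 12/13.
Numerically: 12/13 ≈ 0.9230769.
Is 12/13 < 1? YES.
Since P[∪ A_i] ≤ 12/13 < 1, the complement has P[∩ A_i^c] ≥ 1 − 12/13 = 1/13 > 0, so some outcome avoids every A_i.

24·p = 12/13 ≈ 0.9230769; existence CERTIFIED by the union bound.


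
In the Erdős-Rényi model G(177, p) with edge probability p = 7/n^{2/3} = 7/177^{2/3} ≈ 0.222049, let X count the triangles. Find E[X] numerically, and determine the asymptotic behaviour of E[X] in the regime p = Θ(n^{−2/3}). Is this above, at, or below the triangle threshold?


Number of potential triangles: C(177, 3) = 908600.
Each occurs with probability p³ ≈ (0.222049)³ ≈ 1.09483226e-02.
By linearity: E[X] = C(177, 3)·p³ ≈ 908600 · 1.09483226e-02 ≈ 9947.645951.
Since α = 2/3 < 1, p = c/n^{2/3} ≫ 1/n is above the triangle threshold p ~ 1/n. Asymptotically E[X] ~ (c³/6)·n^{3(1−α)} = (7³/6)·n^{1} → ∞; triangles are abundant w.h.p.

E[X] ≈ 9947.645951; in regime p = Θ(1/n^{2/3}) E[X] diverges (above the triangle threshold p ~ 1/n).


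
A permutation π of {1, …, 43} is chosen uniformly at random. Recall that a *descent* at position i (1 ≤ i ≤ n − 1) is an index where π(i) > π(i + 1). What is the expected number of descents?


Write X = Σ X_I over i = 1, …, 42, with X_I the indicator of one descent.
There are 42 indicators.
For each fixed i, the pair (π(i), π(i+1)) is a uniformly random ordered pair of distinct values from {1, …, 43}; by symmetry P[π(i) > π(i+1)] = 1/2.
By linearity: E[X] = 42 · (1/2) = (43 − 1) · (1/2) = 21 ≈ 21.00000.

E[X] = 21 = 21.00000.


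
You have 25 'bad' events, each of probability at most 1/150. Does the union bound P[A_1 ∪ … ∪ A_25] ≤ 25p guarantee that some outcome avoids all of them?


Union bound: P[∪_{i=1}^{25} A_i] ≤ Σ_i P[A_i] ≤ 25·p = 25·(1/150) = 1/6.
Numerically: 1/6 ≈ 0.166667.
Is 1/6 < 1? YES.
Since P[∪ A_i] ≤ 1/6 < 1, the complement has P[∩ A_i^c] ≥ 1 − 1/6 = 5/6 > 0, so some outcome avoids every A_i.

25·p = 1/6 ≈ 0.166667; existence CERTIFIED by the union bound.


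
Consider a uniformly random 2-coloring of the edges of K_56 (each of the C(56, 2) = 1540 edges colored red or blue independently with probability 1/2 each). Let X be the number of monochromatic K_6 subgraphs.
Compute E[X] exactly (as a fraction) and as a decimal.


Let X = Σ_S X_S over the C(56, 6) = 32468436 subsets S of size 6, where X_S = 1 if the K_6 on S is monochromatic.
For a fixed S, the K_6 on S has C(6, 2) = 15 edges. P[all 15 edges red] = (1/2)^15, and likewise for blue, so P[monochromatic] = 2·(1/2)^15 = 2^{1 − 15} = 1/16384.
Summing: E[X] = C(56, 6) · 2^{1 − 15} = 32468436 · 1/16384 = 8117109/4096.
Numerically: E[X] ≈ 1981.71606.

E[X] = C(56,6)·2^(1−C(6,2)) = 8117109/4096 ≈ 1981.71606.


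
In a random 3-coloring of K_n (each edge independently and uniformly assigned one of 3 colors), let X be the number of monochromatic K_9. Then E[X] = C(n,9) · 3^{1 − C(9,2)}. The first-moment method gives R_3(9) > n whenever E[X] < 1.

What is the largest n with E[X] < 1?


We need C(n, 9) · 3^{1 − 36} < 1, i.e. C(n, 9) < 3^{36 − 1} = 50031545098999707.
Check values of n near the boundary:
  n = 297: C(297, 9) = 43842345008337645; 43842345008337645 < 50031545098999707? YES
  n = 298: C(298, 9) = 45207677551849890; 45207677551849890 < 50031545098999707? YES
  n = 299: C(299, 9) = 46610674441390059; 46610674441390059 < 50031545098999707? YES
  n = 300: C(300, 9) = 48052241692154700; 48052241692154700 < 50031545098999707? YES
  n = 301: C(301, 9) = 49533303936090975; 49533303936090975 < 50031545098999707? YES
  n = 302: C(302, 9) = 51054804739588650; 51054804739588650 < 50031545098999707? NO
The largest n with C(n, 9) < 50031545098999707 is n = 301 (where E[X] = 16511101312030325/16677181699666569 ≈ 0.990). Hence R_3(9) > 301, i.e. R_3(9) ≥ 302.

Largest n = 301; hence R_3(9) > 301.


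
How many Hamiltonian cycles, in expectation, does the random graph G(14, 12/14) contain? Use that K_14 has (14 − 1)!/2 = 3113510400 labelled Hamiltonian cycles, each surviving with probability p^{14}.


K_14 has (14 − 1)!/2 = 3113510400 labelled Hamiltonian cycles.
For each such Hamiltonian cycle H, let X_H = 1 if all 14 edges of H are present in G. Then P[X_H = 1] = p^{14} = (6/7)^{14} = 78364164096/678223072849.
By linearity: E[X] = Σ_H E[X_H] = 3113510400 · p^{14} = 3113510400 · 78364164096/678223072849 = 34855377128600371200/96889010407.
Numerically: E[X] ≈ 3.5975e+08.

E[X] = 3113510400 · (6/7)^{14} = 34855377128600371200/96889010407 ≈ 3.5975e+08.


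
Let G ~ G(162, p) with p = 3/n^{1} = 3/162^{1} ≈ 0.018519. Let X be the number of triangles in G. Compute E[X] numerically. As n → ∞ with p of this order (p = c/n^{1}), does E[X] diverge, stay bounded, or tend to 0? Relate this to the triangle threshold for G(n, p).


Number of potential triangles: C(162, 3) = 695520.
Each occurs with probability p³ ≈ (0.018519)³ ≈ 6.3506579e-06.
By linearity: E[X] = C(162, 3)·p³ ≈ 695520 · 6.3506579e-06 ≈ 4.41701.
Here α = 1, so p = 3/n is exactly at the triangle threshold p ~ 1/n. Asymptotically E[X] → c³/6 = 3³/6 = 9/2 ≈ 4.50000, a bounded constant. In this regime the triangle count is asymptotically Poisson(c³/6).

E[X] ≈ 4.41701; in regime p = Θ(1/n^{1}) E[X] stays bounded (at the triangle threshold p ~ 1/n).


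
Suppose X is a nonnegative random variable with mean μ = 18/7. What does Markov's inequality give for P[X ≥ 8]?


μ = E[X] = 18/7, a = 8.
Markov: P[X ≥ 8] ≤ μ/a = (18/7)/8 = 9/28.
Numerically: ≈ 0.32143.
(Since a = 8 > μ = 2.57143, the bound 9/28 is < 1 and informative.)

P[X ≥ 8] ≤ 9/28 ≈ 0.32143.


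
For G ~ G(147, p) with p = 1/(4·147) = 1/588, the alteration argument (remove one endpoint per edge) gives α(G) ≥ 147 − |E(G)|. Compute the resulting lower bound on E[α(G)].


E[|E(G)|] = C(147, 2)·p = 10731 · (1/588) = 73/4.
E[α(G)] ≥ n − E[|E(G)|] = 147 − 73/4 = 515/4.
Numerically: ≈ 128.75000.
(This is only a lower bound; the true E[α(G)] may be larger.)

E[α(G)] ≥ 515/4 ≈ 128.75000.


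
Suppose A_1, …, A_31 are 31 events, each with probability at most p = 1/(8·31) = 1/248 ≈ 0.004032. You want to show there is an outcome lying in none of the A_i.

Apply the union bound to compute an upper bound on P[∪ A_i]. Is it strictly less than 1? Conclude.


Union bound: P[∪_{i=1}^{31} A_i] ≤ Σ_i P[A_i] ≤ 31·p = 31·(1/248) = 1/8.
Numerically: 1/8 ≈ 0.125000.
Is 1/8 < 1? YES.
Since P[∪ A_i] ≤ 1/8 < 1, the complement has P[∩ A_i^c] ≥ 1 − 1/8 = 7/8 > 0, so some outcome avoids every A_i.

31·p = 1/8 ≈ 0.125000; existence CERTIFIED by the union bound.


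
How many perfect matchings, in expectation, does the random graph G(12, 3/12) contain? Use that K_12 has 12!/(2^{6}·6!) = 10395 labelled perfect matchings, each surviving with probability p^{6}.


K_12 has 12!/(2^{6}·6!) = 10395 labelled perfect matchings.
For each such perfect matching H, let X_H = 1 if all 6 edges of H are present in G. Then P[X_H = 1] = p^{6} = (1/4)^{6} = 1/4096.
By linearity: E[X] = Σ_H E[X_H] = 10395 · p^{6} = 10395 · 1/4096 = 10395/4096.
Numerically: E[X] ≈ 2.5378.

E[X] = 10395 · (1/4)^{6} = 10395/4096 ≈ 2.5378.


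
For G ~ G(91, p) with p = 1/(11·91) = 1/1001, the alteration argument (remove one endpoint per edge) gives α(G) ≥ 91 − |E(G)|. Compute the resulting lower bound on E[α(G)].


E[|E(G)|] = C(91, 2)·p = 4095 · (1/1001) = 45/11.
E[α(G)] ≥ n − E[|E(G)|] = 91 − 45/11 = 956/11.
Numerically: ≈ 86.909091.
(This is only a lower bound; the true E[α(G)] may be larger.)

E[α(G)] ≥ 956/11 ≈ 86.909091.


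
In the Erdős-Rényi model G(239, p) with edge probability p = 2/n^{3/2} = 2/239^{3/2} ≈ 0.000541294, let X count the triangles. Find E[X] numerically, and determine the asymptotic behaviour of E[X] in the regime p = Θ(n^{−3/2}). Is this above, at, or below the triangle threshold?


Number of potential triangles: C(239, 3) = 2246839.
Each occurs with probability p³ ≈ (0.000541294)³ ≈ 1.58598630e-10.
By linearity: E[X] = C(239, 3)·p³ ≈ 2246839 · 1.58598630e-10 ≈ 0.000356.
Since α = 3/2 > 1, p = c/n^{3/2} = o(1/n) is below the triangle threshold p ~ 1/n. Asymptotically E[X] ~ (c³/6)·n^{3(1−α)} = (2³/6)·n^{-1.5} → 0, so by Markov's inequality G has no triangles w.h.p.

E[X] ≈ 0.000356; in regime p = Θ(1/n^{3/2}) E[X] tends to 0 (below the triangle threshold p ~ 1/n).


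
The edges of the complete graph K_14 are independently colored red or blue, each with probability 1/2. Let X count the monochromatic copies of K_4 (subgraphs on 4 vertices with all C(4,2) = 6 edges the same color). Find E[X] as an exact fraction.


Let X = Σ_S X_S over the C(14, 4) = 1001 subsets S of size 4, where X_S = 1 if the K_4 on S is monochromatic.
For a fixed S, the K_4 on S has C(4, 2) = 6 edges. P[all 6 edges red] = (1/2)^6, and likewise for blue, so P[monochromatic] = 2·(1/2)^6 = 2^{1 − 6} = 1/32.
By linearity of expectation: E[X] = C(14, 4) · 2^{1 − 6} = 1001 · 1/32 = 1001/32.
Numerically: E[X] ≈ 31.2812.

E[X] = C(14,4)·2^(1−C(4,2)) = 1001/32 ≈ 31.2812.


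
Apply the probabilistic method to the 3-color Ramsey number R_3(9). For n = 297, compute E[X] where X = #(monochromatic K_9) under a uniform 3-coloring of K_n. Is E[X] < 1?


E[X] = C(297, 9) · 3^{1 − 36} = 43842345008337645 · 3^{−35} = 43842345008337645/50031545098999707.
As a reduced fraction: E[X] = 14614115002779215/16677181699666569 ≈ 0.876.
Is E[X] < 1? YES.
Since E[X] < 1, there exists a 3-coloring of K_{297} with no monochromatic K_9; hence R_3(9) > 297.

E[X] = 14614115002779215/16677181699666569 ≈ 0.876; E[X] < 1, so R_3(9) > 297.


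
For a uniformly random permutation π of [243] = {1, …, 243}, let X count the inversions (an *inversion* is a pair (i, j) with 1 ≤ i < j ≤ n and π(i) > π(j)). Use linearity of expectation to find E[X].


Write X = Σ X_I over the C(243, 2) = 29403 pairs i < j, with X_I the indicator of one inversion.
There are 29403 indicators.
For each fixed pair i < j, the values π(i) and π(j) are two distinct elements of {1, …, 243} in uniformly random order; by symmetry P[π(i) > π(j)] = 1/2.
By linearity: E[X] = 29403 · (1/2) = C(243, 2) · (1/2) = 29403/2 = 29403/2 ≈ 14701.500.

E[X] = 29403/2 = 14701.500.


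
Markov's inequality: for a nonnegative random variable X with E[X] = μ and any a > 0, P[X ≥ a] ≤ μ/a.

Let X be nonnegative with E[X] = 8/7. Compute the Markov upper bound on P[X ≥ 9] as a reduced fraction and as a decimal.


μ = E[X] = 8/7, a = 9.
Markov: P[X ≥ 9] ≤ μ/a = (8/7)/9 = 8/63.
Numerically: ≈ 0.126984.
(Since a = 9 > μ = 1.142857, the bound 8/63 is < 1 and informative.)

P[X ≥ 9] ≤ 8/63 ≈ 0.126984.


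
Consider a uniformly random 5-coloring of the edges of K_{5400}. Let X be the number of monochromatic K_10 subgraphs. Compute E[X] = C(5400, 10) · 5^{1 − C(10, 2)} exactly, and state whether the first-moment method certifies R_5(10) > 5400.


E[X] = C(5400, 10) · 5^{1 − 45} = 5761735538961887279463031445160 · 5^{−44} = 5761735538961887279463031445160/5684341886080801486968994140625.
As a reduced fraction: E[X] = 1152347107792377455892606289032/1136868377216160297393798828125 ≈ 1.0136152.
Is E[X] < 1? NO.
Since E[X] ≥ 1, the first-moment bound is inconclusive at n = 5400; it does NOT by itself certify R_5(10) > 5400.

E[X] = 1152347107792377455892606289032/1136868377216160297393798828125 ≈ 1.0136152; E[X] ≥ 1; first-moment method inconclusive here.


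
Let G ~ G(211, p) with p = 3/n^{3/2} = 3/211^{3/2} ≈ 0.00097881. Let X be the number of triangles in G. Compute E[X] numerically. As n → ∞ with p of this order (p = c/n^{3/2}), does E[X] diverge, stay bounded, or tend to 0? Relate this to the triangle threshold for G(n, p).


Number of potential triangles: C(211, 3) = 1543465.
Each occurs with probability p³ ≈ (0.00097881)³ ≈ 9.3776218e-10.
By linearity: E[X] = C(211, 3)·p³ ≈ 1543465 · 9.3776218e-10 ≈ 0.00145.
Since α = 3/2 > 1, p = c/n^{3/2} = o(1/n) is below the triangle threshold p ~ 1/n. Asymptotically E[X] ~ (c³/6)·n^{3(1−α)} = (3³/6)·n^{-1.5} → 0, so by Markov's inequality G has no triangles w.h.p.

E[X] ≈ 0.00145; in regime p = Θ(1/n^{3/2}) E[X] tends to 0 (below the triangle threshold p ~ 1/n).


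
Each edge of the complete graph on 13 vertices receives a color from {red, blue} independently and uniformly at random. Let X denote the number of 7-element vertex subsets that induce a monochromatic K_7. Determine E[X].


Let X = Σ_S X_S over the C(13, 7) = 1716 subsets S of size 7, where X_S = 1 if the K_7 on S is monochromatic.
For a fixed S, the K_7 on S has C(7, 2) = 21 edges. P[all 21 edges red] = (1/2)^21, and likewise for blue, so P[monochromatic] = 2·(1/2)^21 = 2^{1 − 21} = 1/1048576.
Summing: E[X] = C(13, 7) · 2^{1 − 21} = 1716 · 1/1048576 = 429/262144.
Numerically: E[X] ≈ 0.00164.

E[X] = C(13,7)·2^(1−C(7,2)) = 429/262144 ≈ 0.00164.


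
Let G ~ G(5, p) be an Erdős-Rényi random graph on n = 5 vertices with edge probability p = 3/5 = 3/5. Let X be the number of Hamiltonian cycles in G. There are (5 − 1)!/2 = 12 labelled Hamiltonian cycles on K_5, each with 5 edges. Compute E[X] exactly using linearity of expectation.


K_5 has (5 − 1)!/2 = 12 labelled Hamiltonian cycles.
For each such Hamiltonian cycle H, let X_H = 1 if all 5 edges of H are present in G. Then P[X_H = 1] = p^{5} = (3/5)^{5} = 243/3125.
By linearity: E[X] = Σ_H E[X_H] = 12 · p^{5} = 12 · 243/3125 = 2916/3125.
Numerically: E[X] ≈ 0.933.

E[X] = 12 · (3/5)^{5} = 2916/3125 ≈ 0.933.


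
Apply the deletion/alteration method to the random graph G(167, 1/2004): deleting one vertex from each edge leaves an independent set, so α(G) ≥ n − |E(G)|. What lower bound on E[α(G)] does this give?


E[|E(G)|] = C(167, 2)·p = 13861 · (1/2004) = 83/12.
E[α(G)] ≥ n − E[|E(G)|] = 167 − 83/12 = 1921/12.
Numerically: ≈ 160.0833.
(This is only a lower bound; the true E[α(G)] may be larger.)

E[α(G)] ≥ 1921/12 ≈ 160.0833.


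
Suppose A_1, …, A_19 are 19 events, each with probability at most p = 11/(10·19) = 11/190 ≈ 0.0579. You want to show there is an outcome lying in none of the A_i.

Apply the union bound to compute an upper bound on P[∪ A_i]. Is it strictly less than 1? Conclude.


Union bound: P[∪_{i=1}^{19} A_i] ≤ Σ_i P[A_i] ≤ 19·p = 19·(11/190) = 11/10.
Numerically: 11/10 ≈ 1.1000.
Is 11/10 < 1? NO.
Since the bound 11/10 is ≥ 1, the union bound is uninformative here; it does NOT by itself certify existence.

19·p = 11/10 ≈ 1.1000; existence NOT certified by the union bound.


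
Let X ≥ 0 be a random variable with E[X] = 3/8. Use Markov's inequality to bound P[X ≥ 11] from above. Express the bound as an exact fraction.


μ = E[X] = 3/8, a = 11.
Markov: P[X ≥ 11] ≤ μ/a = (3/8)/11 = 3/88.
Numerically: ≈ 0.034091.
(Since a = 11 > μ = 0.375000, the bound 3/88 is < 1 and informative.)

P[X ≥ 11] ≤ 3/88 ≈ 0.034091.


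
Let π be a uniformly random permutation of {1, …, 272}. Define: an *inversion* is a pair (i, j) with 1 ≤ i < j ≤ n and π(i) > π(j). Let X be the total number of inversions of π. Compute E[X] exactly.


Write X = Σ X_I over the C(272, 2) = 36856 pairs i < j, with X_I the indicator of one inversion.
There are 36856 indicators.
For each fixed pair i < j, the values π(i) and π(j) are two distinct elements of {1, …, 272} in uniformly random order; by symmetry P[π(i) > π(j)] = 1/2.
By linearity: E[X] = 36856 · (1/2) = C(272, 2) · (1/2) = 36856/2 = 18428 ≈ 18428.000000.

E[X] = 18428 = 18428.000000.
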